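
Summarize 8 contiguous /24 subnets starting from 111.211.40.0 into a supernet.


Original prefix: /24
Number of subnets: 8 = 2^3
New prefix = 24 - 3 = 21
Supernet: 111.211.40.0/21


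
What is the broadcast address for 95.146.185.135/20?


Network: 95.146.176.0/20
Host bits = 12
Set all host bits to 1:
Broadcast: 95.146.191.255


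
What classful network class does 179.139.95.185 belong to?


First octet: 179
Binary: 10110011
10xxxxxx -> Class B (128-191)
Class B, default mask 255.255.0.0 (/16)


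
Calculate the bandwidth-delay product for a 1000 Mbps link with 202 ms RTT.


BDP = bandwidth * RTT
= 1000 Mbps * 202 ms
= 1000 * 1e6 * 202 / 1000 bits
= 202000000 bits
= 25250000 bytes
= 24658.2031 KB
BDP = 202000000 bits (25250000 bytes)


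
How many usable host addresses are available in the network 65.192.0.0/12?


Host bits = 32 - 12 = 20
Total addresses = 2^20 = 1048576
Usable = total - 2 (network and broadcast)
Usable hosts: 1048574


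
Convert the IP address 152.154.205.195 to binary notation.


152 = 10011000
154 = 10011010
205 = 11001101
195 = 11000011
Binary: 10011000.10011010.11001101.11000011


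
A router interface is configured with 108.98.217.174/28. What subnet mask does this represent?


/28 means 28 network bits, 4 host bits
Binary: 11111111111111111111111111110000
Mask: 255.255.255.240


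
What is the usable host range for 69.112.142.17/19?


Network: 69.112.128.0
Broadcast: 69.112.159.255
First usable = network + 1
Last usable = broadcast - 1
Range: 69.112.128.1 to 69.112.159.254


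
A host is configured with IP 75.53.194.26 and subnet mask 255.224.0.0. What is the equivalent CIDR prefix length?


Binary: 11111111.11100000.00000000.00000000
Count leading 1s
Prefix: /11


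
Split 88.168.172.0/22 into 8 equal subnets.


New prefix = 22 + 3 = 25
Each subnet has 128 addresses
  88.168.172.0/25
  88.168.172.128/25
  88.168.173.0/25
  88.168.173.128/25
  88.168.174.0/25
  88.168.174.128/25
  88.168.175.0/25
  88.168.175.128/25
Subnets: 88.168.172.0/25, 88.168.172.128/25, 88.168.173.0/25, 88.168.173.128/25, 88.168.174.0/25, 88.168.174.128/25, 88.168.175.0/25, 88.168.175.128/25


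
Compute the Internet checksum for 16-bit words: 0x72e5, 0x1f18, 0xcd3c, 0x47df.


Sum all words (with carry folding):
+ 0x72e5 = 0x72e5
+ 0x1f18 = 0x91fd
+ 0xcd3c = 0x5f3a
+ 0x47df = 0xa719
One's complement: ~0xa719
Checksum = 0x58e6


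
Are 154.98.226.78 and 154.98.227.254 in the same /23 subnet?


Mask: 255.255.254.0
154.98.226.78 AND mask = 154.98.226.0
154.98.227.254 AND mask = 154.98.226.0
Yes, same subnet (154.98.226.0)


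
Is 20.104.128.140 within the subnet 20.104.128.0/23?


Subnet network: 20.104.128.0
Test IP AND mask: 20.104.128.0
Yes, 20.104.128.140 is in 20.104.128.0/23


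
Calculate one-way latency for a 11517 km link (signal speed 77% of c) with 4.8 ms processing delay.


Speed = 0.77 * 3e5 km/s = 231000 km/s
Propagation delay = 11517 / 231000 = 0.0499 s = 49.8571 ms
Processing delay = 4.8 ms
Total one-way latency = 54.6571 ms


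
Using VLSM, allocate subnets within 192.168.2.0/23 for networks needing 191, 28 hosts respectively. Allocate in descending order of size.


191 hosts -> /24 (254 usable): 192.168.2.0/24
28 hosts -> /27 (30 usable): 192.168.3.0/27
Allocation: 192.168.2.0/24 (191 hosts, 254 usable); 192.168.3.0/27 (28 hosts, 30 usable)


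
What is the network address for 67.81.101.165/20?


IP:   01000011.01010001.01100101.10100101
Mask: 11111111.11111111.11110000.00000000
AND operation:
Net:  01000011.01010001.01100000.00000000
Network: 67.81.96.0/20


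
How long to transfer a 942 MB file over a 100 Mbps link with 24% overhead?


Effective throughput = 100 * (1 - 24/100) = 76 Mbps
File size in Mb = 942 * 8 = 7536 Mb
Time = 7536 / 76
Time = 99.1579 seconds


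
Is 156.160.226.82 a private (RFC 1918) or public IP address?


RFC 1918 private ranges:
  10.0.0.0/8 (10.0.0.0 - 10.255.255.255)
  172.16.0.0/12 (172.16.0.0 - 172.31.255.255)
  192.168.0.0/16 (192.168.0.0 - 192.168.255.255)
Public (not in any RFC 1918 range)


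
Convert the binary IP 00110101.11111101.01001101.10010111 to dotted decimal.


00110101 = 53
11111101 = 253
01001101 = 77
10010111 = 151
IP: 53.253.77.151


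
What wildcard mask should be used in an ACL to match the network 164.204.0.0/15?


Subnet mask: 255.254.0.0
Wildcard = 255.255.255.255 - subnet mask
255 - 255 = 0
255 - 254 = 1
255 - 0 = 255
255 - 0 = 255
Wildcard: 0.1.255.255


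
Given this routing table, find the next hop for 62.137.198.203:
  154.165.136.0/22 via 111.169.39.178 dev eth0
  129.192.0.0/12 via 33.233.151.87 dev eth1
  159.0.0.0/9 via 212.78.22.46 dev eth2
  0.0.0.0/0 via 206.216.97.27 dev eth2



Longest prefix match for 62.137.198.203:
  /22 154.165.136.0: no
  /12 129.192.0.0: no
  /9 159.0.0.0: no
  /0 0.0.0.0: MATCH
Selected: next-hop 206.216.97.27 via eth2 (matched /0)


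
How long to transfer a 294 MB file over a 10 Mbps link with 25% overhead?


Effective throughput = 10 * (1 - 25/100) = 7.5 Mbps
File size in Mb = 294 * 8 = 2352 Mb
Time = 2352 / 7.5
Time = 313.6 seconds


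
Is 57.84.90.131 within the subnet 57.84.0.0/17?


Subnet network: 57.84.0.0
Test IP AND mask: 57.84.0.0
Yes, 57.84.90.131 is in 57.84.0.0/17


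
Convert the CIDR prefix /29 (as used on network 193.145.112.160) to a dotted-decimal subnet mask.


/29 means 29 network bits, 3 host bits
Binary: 11111111111111111111111111111000
Mask: 255.255.255.248


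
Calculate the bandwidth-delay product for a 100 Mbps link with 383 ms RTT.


BDP = bandwidth * RTT
= 100 Mbps * 383 ms
= 100 * 1e6 * 383 / 1000 bits
= 38300000 bits
= 4787500 bytes
= 4675.293 KB
BDP = 38300000 bits (4787500 bytes)


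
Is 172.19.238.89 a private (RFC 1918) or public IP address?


RFC 1918 private ranges:
  10.0.0.0/8 (10.0.0.0 - 10.255.255.255)
  172.16.0.0/12 (172.16.0.0 - 172.31.255.255)
  192.168.0.0/16 (192.168.0.0 - 192.168.255.255)
Private (in 172.16.0.0/12)


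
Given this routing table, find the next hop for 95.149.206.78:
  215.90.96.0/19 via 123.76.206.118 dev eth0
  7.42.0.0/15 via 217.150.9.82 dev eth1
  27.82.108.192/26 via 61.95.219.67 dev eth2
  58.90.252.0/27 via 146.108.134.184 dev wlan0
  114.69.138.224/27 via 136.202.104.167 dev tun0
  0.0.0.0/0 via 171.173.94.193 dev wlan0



Longest prefix match for 95.149.206.78:
  /19 215.90.96.0: no
  /15 7.42.0.0: no
  /26 27.82.108.192: no
  /27 58.90.252.0: no
  /27 114.69.138.224: no
  /0 0.0.0.0: MATCH
Selected: next-hop 171.173.94.193 via wlan0 (matched /0)


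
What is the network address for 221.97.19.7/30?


IP:   11011101.01100001.00010011.00000111
Mask: 11111111.11111111.11111111.11111100
AND operation:
Net:  11011101.01100001.00010011.00000100
Network: 221.97.19.4/30


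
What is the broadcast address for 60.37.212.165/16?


Network: 60.37.0.0/16
Host bits = 16
Set all host bits to 1:
Broadcast: 60.37.255.255


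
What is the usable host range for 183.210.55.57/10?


Network: 183.192.0.0
Broadcast: 183.255.255.255
First usable = network + 1
Last usable = broadcast - 1
Range: 183.192.0.1 to 183.255.255.254


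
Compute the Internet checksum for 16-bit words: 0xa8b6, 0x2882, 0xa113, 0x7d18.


Sum all words (with carry folding):
+ 0xa8b6 = 0xa8b6
+ 0x2882 = 0xd138
+ 0xa113 = 0x724c
+ 0x7d18 = 0xef64
One's complement: ~0xef64
Checksum = 0x109b


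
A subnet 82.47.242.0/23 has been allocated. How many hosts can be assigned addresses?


Host bits = 32 - 23 = 9
Total addresses = 2^9 = 512
Usable = total - 2 (network and broadcast)
Usable hosts: 510


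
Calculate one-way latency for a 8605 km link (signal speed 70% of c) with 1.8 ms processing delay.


Speed = 0.7 * 3e5 km/s = 210000 km/s
Propagation delay = 8605 / 210000 = 0.041 s = 40.9762 ms
Processing delay = 1.8 ms
Total one-way latency = 42.7762 ms


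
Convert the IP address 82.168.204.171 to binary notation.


82 = 01010010
168 = 10101000
204 = 11001100
171 = 10101011
Binary: 01010010.10101000.11001100.10101011


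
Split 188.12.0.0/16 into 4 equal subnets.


New prefix = 16 + 2 = 18
Each subnet has 16384 addresses
  188.12.0.0/18
  188.12.64.0/18
  188.12.128.0/18
  188.12.192.0/18
Subnets: 188.12.0.0/18, 188.12.64.0/18, 188.12.128.0/18, 188.12.192.0/18


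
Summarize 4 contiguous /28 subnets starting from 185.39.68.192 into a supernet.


Original prefix: /28
Number of subnets: 4 = 2^2
New prefix = 28 - 2 = 26
Supernet: 185.39.68.192/26


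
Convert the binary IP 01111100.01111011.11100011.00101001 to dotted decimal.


01111100 = 124
01111011 = 123
11100011 = 227
00101001 = 41
IP: 124.123.227.41


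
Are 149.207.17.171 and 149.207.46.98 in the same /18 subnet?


Mask: 255.255.192.0
149.207.17.171 AND mask = 149.207.0.0
149.207.46.98 AND mask = 149.207.0.0
Yes, same subnet (149.207.0.0)


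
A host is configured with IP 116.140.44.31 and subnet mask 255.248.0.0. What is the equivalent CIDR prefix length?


Binary: 11111111.11111000.00000000.00000000
Count leading 1s
Prefix: /13


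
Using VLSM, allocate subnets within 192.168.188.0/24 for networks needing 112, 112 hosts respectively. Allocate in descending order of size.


112 hosts -> /25 (126 usable): 192.168.188.0/25
112 hosts -> /25 (126 usable): 192.168.188.128/25
Allocation: 192.168.188.0/25 (112 hosts, 126 usable); 192.168.188.128/25 (112 hosts, 126 usable)


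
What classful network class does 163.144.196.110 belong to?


First octet: 163
Binary: 10100011
10xxxxxx -> Class B (128-191)
Class B, default mask 255.255.0.0 (/16)


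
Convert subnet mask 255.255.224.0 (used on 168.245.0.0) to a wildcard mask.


Subnet mask: 255.255.224.0
Wildcard = 255.255.255.255 - subnet mask
255 - 255 = 0
255 - 255 = 0
255 - 224 = 31
255 - 0 = 255
Wildcard: 0.0.31.255


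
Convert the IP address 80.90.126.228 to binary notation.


80 = 01010000
90 = 01011010
126 = 01111110
228 = 11100100
Binary: 01010000.01011010.01111110.11100100


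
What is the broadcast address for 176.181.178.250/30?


Network: 176.181.178.248/30
Host bits = 2
Set all host bits to 1:
Broadcast: 176.181.178.251


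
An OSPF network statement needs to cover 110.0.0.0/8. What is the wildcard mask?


Subnet mask: 255.0.0.0
Wildcard = 255.255.255.255 - subnet mask
255 - 255 = 0
255 - 0 = 255
255 - 0 = 255
255 - 0 = 255
Wildcard: 0.255.255.255


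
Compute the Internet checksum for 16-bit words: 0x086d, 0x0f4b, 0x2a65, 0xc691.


Sum all words (with carry folding):
+ 0x086d = 0x086d
+ 0x0f4b = 0x17b8
+ 0x2a65 = 0x421d
+ 0xc691 = 0x08af
One's complement: ~0x08af
Checksum = 0xf750


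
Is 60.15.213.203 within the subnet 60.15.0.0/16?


Subnet network: 60.15.0.0
Test IP AND mask: 60.15.0.0
Yes, 60.15.213.203 is in 60.15.0.0/16


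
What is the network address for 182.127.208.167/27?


IP:   10110110.01111111.11010000.10100111
Mask: 11111111.11111111.11111111.11100000
AND operation:
Net:  10110110.01111111.11010000.10100000
Network: 182.127.208.160/27


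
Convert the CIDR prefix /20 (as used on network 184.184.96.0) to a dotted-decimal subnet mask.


/20 means 20 network bits, 12 host bits
Binary: 11111111111111111111000000000000
Mask: 255.255.240.0


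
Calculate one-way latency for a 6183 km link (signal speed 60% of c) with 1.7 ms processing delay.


Speed = 0.6 * 3e5 km/s = 180000 km/s
Propagation delay = 6183 / 180000 = 0.0343 s = 34.35 ms
Processing delay = 1.7 ms
Total one-way latency = 36.05 ms


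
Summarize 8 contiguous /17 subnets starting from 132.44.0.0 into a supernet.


Original prefix: /17
Number of subnets: 8 = 2^3
New prefix = 17 - 3 = 14
Supernet: 132.44.0.0/14


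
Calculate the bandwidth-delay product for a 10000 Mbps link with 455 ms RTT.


BDP = bandwidth * RTT
= 10000 Mbps * 455 ms
= 10000 * 1e6 * 455 / 1000 bits
= 4550000000 bits
= 568750000 bytes
= 555419.9219 KB
BDP = 4550000000 bits (568750000 bytes)


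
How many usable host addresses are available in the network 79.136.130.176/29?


Host bits = 32 - 29 = 3
Total addresses = 2^3 = 8
Usable = total - 2 (network and broadcast)
Usable hosts: 6


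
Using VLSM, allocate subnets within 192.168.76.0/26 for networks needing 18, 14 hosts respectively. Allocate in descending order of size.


18 hosts -> /27 (30 usable): 192.168.76.0/27
14 hosts -> /28 (14 usable): 192.168.76.32/28
Allocation: 192.168.76.0/27 (18 hosts, 30 usable); 192.168.76.32/28 (14 hosts, 14 usable)


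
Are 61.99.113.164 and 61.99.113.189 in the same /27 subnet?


Mask: 255.255.255.224
61.99.113.164 AND mask = 61.99.113.160
61.99.113.189 AND mask = 61.99.113.160
Yes, same subnet (61.99.113.160)


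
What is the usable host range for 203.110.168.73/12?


Network: 203.96.0.0
Broadcast: 203.111.255.255
First usable = network + 1
Last usable = broadcast - 1
Range: 203.96.0.1 to 203.111.255.254


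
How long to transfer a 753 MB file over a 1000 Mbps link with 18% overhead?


Effective throughput = 1000 * (1 - 18/100) = 820.0 Mbps
File size in Mb = 753 * 8 = 6024 Mb
Time = 6024 / 820.0
Time = 7.3463 seconds


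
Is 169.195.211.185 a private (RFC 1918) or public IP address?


RFC 1918 private ranges:
  10.0.0.0/8 (10.0.0.0 - 10.255.255.255)
  172.16.0.0/12 (172.16.0.0 - 172.31.255.255)
  192.168.0.0/16 (192.168.0.0 - 192.168.255.255)
Public (not in any RFC 1918 range)


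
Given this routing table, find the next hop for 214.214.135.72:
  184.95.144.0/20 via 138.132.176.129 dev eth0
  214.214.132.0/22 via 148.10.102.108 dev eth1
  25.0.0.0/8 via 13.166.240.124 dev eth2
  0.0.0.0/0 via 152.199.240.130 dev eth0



Longest prefix match for 214.214.135.72:
  /20 184.95.144.0: no
  /22 214.214.132.0: MATCH
  /8 25.0.0.0: no
  /0 0.0.0.0: MATCH
Selected: next-hop 148.10.102.108 via eth1 (matched /22)


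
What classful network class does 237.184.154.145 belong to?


First octet: 237
Binary: 11101101
1110xxxx -> Class D (224-239)
Class D (multicast), default mask N/A


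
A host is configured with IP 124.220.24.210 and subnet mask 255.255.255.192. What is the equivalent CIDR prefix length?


Binary: 11111111.11111111.11111111.11000000
Count leading 1s
Prefix: /26


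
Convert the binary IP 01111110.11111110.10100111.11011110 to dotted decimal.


01111110 = 126
11111110 = 254
10100111 = 167
11011110 = 222
IP: 126.254.167.222


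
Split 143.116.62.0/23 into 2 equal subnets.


New prefix = 23 + 1 = 24
Each subnet has 256 addresses
  143.116.62.0/24
  143.116.63.0/24
Subnets: 143.116.62.0/24, 143.116.63.0/24


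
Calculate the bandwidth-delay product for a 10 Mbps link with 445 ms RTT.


BDP = bandwidth * RTT
= 10 Mbps * 445 ms
= 10 * 1e6 * 445 / 1000 bits
= 4450000 bits
= 556250 bytes
= 543.2129 KB
BDP = 4450000 bits (556250 bytes)


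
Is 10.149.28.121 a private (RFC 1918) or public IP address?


RFC 1918 private ranges:
  10.0.0.0/8 (10.0.0.0 - 10.255.255.255)
  172.16.0.0/12 (172.16.0.0 - 172.31.255.255)
  192.168.0.0/16 (192.168.0.0 - 192.168.255.255)
Private (in 10.0.0.0/8)


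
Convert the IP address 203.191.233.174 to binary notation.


203 = 11001011
191 = 10111111
233 = 11101001
174 = 10101110
Binary: 11001011.10111111.11101001.10101110


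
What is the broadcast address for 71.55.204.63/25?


Network: 71.55.204.0/25
Host bits = 7
Set all host bits to 1:
Broadcast: 71.55.204.127


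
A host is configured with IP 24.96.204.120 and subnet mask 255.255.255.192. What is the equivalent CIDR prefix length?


Binary: 11111111.11111111.11111111.11000000
Count leading 1s
Prefix: /26


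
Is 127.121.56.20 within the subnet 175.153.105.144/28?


Subnet network: 175.153.105.144
Test IP AND mask: 127.121.56.16
No, 127.121.56.20 is not in 175.153.105.144/28


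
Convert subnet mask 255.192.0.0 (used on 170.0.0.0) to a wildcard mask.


Subnet mask: 255.192.0.0
Wildcard = 255.255.255.255 - subnet mask
255 - 255 = 0
255 - 192 = 63
255 - 0 = 255
255 - 0 = 255
Wildcard: 0.63.255.255


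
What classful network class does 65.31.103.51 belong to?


First octet: 65
Binary: 01000001
0xxxxxxx -> Class A (1-126)
Class A, default mask 255.0.0.0 (/8)


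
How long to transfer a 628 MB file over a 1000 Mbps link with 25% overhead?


Effective throughput = 1000 * (1 - 25/100) = 750 Mbps
File size in Mb = 628 * 8 = 5024 Mb
Time = 5024 / 750
Time = 6.6987 seconds


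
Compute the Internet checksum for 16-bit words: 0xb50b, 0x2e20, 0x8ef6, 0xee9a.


Sum all words (with carry folding):
+ 0xb50b = 0xb50b
+ 0x2e20 = 0xe32b
+ 0x8ef6 = 0x7222
+ 0xee9a = 0x60bd
One's complement: ~0x60bd
Checksum = 0x9f42


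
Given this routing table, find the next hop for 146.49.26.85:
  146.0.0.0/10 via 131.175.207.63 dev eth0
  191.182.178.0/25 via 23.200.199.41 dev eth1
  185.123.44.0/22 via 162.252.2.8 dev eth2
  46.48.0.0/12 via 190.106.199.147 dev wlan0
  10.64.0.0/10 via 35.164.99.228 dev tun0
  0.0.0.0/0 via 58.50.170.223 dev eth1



Longest prefix match for 146.49.26.85:
  /10 146.0.0.0: MATCH
  /25 191.182.178.0: no
  /22 185.123.44.0: no
  /12 46.48.0.0: no
  /10 10.64.0.0: no
  /0 0.0.0.0: MATCH
Selected: next-hop 131.175.207.63 via eth0 (matched /10)


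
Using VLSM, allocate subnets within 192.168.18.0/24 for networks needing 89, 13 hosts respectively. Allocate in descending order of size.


89 hosts -> /25 (126 usable): 192.168.18.0/25
13 hosts -> /28 (14 usable): 192.168.18.128/28
Allocation: 192.168.18.0/25 (89 hosts, 126 usable); 192.168.18.128/28 (13 hosts, 14 usable)


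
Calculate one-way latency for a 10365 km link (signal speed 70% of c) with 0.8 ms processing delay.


Speed = 0.7 * 3e5 km/s = 210000 km/s
Propagation delay = 10365 / 210000 = 0.0494 s = 49.3571 ms
Processing delay = 0.8 ms
Total one-way latency = 50.1571 ms


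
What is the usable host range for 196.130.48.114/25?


Network: 196.130.48.0
Broadcast: 196.130.48.127
First usable = network + 1
Last usable = broadcast - 1
Range: 196.130.48.1 to 196.130.48.126


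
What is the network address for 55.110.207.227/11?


IP:   00110111.01101110.11001111.11100011
Mask: 11111111.11100000.00000000.00000000
AND operation:
Net:  00110111.01100000.00000000.00000000
Network: 55.96.0.0/11


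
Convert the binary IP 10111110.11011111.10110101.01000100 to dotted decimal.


10111110 = 190
11011111 = 223
10110101 = 181
01000100 = 68
IP: 190.223.181.68


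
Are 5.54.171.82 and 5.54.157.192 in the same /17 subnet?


Mask: 255.255.128.0
5.54.171.82 AND mask = 5.54.128.0
5.54.157.192 AND mask = 5.54.128.0
Yes, same subnet (5.54.128.0)


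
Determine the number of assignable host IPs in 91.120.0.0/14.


Host bits = 32 - 14 = 18
Total addresses = 2^18 = 262144
Usable = total - 2 (network and broadcast)
Usable hosts: 262142


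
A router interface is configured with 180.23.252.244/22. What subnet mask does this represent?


/22 means 22 network bits, 10 host bits
Binary: 11111111111111111111110000000000
Mask: 255.255.252.0


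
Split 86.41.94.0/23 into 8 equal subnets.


New prefix = 23 + 3 = 26
Each subnet has 64 addresses
  86.41.94.0/26
  86.41.94.64/26
  86.41.94.128/26
  86.41.94.192/26
  86.41.95.0/26
  86.41.95.64/26
  86.41.95.128/26
  86.41.95.192/26
Subnets: 86.41.94.0/26, 86.41.94.64/26, 86.41.94.128/26, 86.41.94.192/26, 86.41.95.0/26, 86.41.95.64/26, 86.41.95.128/26, 86.41.95.192/26


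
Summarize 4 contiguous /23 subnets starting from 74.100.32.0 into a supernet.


Original prefix: /23
Number of subnets: 4 = 2^2
New prefix = 23 - 2 = 21
Supernet: 74.100.32.0/21


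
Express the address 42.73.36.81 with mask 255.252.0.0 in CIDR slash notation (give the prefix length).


Binary: 11111111.11111100.00000000.00000000
Count leading 1s
Prefix: /14


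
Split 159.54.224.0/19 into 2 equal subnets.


New prefix = 19 + 1 = 20
Each subnet has 4096 addresses
  159.54.224.0/20
  159.54.240.0/20
Subnets: 159.54.224.0/20, 159.54.240.0/20


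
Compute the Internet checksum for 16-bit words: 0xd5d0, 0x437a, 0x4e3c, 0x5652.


Sum all words (with carry folding):
+ 0xd5d0 = 0xd5d0
+ 0x437a = 0x194b
+ 0x4e3c = 0x6787
+ 0x5652 = 0xbdd9
One's complement: ~0xbdd9
Checksum = 0x4226


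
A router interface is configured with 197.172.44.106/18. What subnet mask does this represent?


/18 means 18 network bits, 14 host bits
Binary: 11111111111111111100000000000000
Mask: 255.255.192.0


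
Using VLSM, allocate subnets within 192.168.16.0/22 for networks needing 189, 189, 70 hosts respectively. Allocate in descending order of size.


189 hosts -> /24 (254 usable): 192.168.16.0/24
189 hosts -> /24 (254 usable): 192.168.17.0/24
70 hosts -> /25 (126 usable): 192.168.18.0/25
Allocation: 192.168.16.0/24 (189 hosts, 254 usable); 192.168.17.0/24 (189 hosts, 254 usable); 192.168.18.0/25 (70 hosts, 126 usable)


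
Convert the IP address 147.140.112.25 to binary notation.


147 = 10010011
140 = 10001100
112 = 01110000
25 = 00011001
Binary: 10010011.10001100.01110000.00011001


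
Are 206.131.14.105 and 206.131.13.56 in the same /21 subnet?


Mask: 255.255.248.0
206.131.14.105 AND mask = 206.131.8.0
206.131.13.56 AND mask = 206.131.8.0
Yes, same subnet (206.131.8.0)


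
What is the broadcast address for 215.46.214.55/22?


Network: 215.46.212.0/22
Host bits = 10
Set all host bits to 1:
Broadcast: 215.46.215.255


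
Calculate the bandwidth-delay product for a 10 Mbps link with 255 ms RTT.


BDP = bandwidth * RTT
= 10 Mbps * 255 ms
= 10 * 1e6 * 255 / 1000 bits
= 2550000 bits
= 318750 bytes
= 311.2793 KB
BDP = 2550000 bits (318750 bytes)


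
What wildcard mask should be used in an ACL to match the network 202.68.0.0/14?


Subnet mask: 255.252.0.0
Wildcard = 255.255.255.255 - subnet mask
255 - 255 = 0
255 - 252 = 3
255 - 0 = 255
255 - 0 = 255
Wildcard: 0.3.255.255


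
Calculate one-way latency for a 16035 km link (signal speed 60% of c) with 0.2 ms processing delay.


Speed = 0.6 * 3e5 km/s = 180000 km/s
Propagation delay = 16035 / 180000 = 0.0891 s = 89.0833 ms
Processing delay = 0.2 ms
Total one-way latency = 89.2833 ms


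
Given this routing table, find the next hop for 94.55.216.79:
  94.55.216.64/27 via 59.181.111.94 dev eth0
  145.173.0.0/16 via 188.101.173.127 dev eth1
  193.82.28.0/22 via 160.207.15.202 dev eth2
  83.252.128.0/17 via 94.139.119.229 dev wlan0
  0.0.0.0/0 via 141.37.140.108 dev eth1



Longest prefix match for 94.55.216.79:
  /27 94.55.216.64: MATCH
  /16 145.173.0.0: no
  /22 193.82.28.0: no
  /17 83.252.128.0: no
  /0 0.0.0.0: MATCH
Selected: next-hop 59.181.111.94 via eth0 (matched /27)


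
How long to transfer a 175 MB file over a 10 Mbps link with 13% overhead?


Effective throughput = 10 * (1 - 13/100) = 8.7 Mbps
File size in Mb = 175 * 8 = 1400 Mb
Time = 1400 / 8.7
Time = 160.9195 seconds


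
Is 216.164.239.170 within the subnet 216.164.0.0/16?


Subnet network: 216.164.0.0
Test IP AND mask: 216.164.0.0
Yes, 216.164.239.170 is in 216.164.0.0/16


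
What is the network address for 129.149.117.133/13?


IP:   10000001.10010101.01110101.10000101
Mask: 11111111.11111000.00000000.00000000
AND operation:
Net:  10000001.10010000.00000000.00000000
Network: 129.144.0.0/13


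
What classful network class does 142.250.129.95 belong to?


First octet: 142
Binary: 10001110
10xxxxxx -> Class B (128-191)
Class B, default mask 255.255.0.0 (/16)


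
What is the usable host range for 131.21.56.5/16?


Network: 131.21.0.0
Broadcast: 131.21.255.255
First usable = network + 1
Last usable = broadcast - 1
Range: 131.21.0.1 to 131.21.255.254


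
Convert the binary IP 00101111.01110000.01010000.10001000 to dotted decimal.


00101111 = 47
01110000 = 112
01010000 = 80
10001000 = 136
IP: 47.112.80.136


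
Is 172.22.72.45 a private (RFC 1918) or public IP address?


RFC 1918 private ranges:
  10.0.0.0/8 (10.0.0.0 - 10.255.255.255)
  172.16.0.0/12 (172.16.0.0 - 172.31.255.255)
  192.168.0.0/16 (192.168.0.0 - 192.168.255.255)
Private (in 172.16.0.0/12)


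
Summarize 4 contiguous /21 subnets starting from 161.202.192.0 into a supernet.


Original prefix: /21
Number of subnets: 4 = 2^2
New prefix = 21 - 2 = 19
Supernet: 161.202.192.0/19


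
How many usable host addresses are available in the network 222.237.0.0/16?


Host bits = 32 - 16 = 16
Total addresses = 2^16 = 65536
Usable = total - 2 (network and broadcast)
Usable hosts: 65534


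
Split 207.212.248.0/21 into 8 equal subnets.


New prefix = 21 + 3 = 24
Each subnet has 256 addresses
  207.212.248.0/24
  207.212.249.0/24
  207.212.250.0/24
  207.212.251.0/24
  207.212.252.0/24
  207.212.253.0/24
  207.212.254.0/24
  207.212.255.0/24
Subnets: 207.212.248.0/24, 207.212.249.0/24, 207.212.250.0/24, 207.212.251.0/24, 207.212.252.0/24, 207.212.253.0/24, 207.212.254.0/24, 207.212.255.0/24


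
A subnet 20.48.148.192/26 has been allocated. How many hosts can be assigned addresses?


Host bits = 32 - 26 = 6
Total addresses = 2^6 = 64
Usable = total - 2 (network and broadcast)
Usable hosts: 62


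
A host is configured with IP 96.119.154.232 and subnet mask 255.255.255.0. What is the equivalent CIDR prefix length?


Binary: 11111111.11111111.11111111.00000000
Count leading 1s
Prefix: /24


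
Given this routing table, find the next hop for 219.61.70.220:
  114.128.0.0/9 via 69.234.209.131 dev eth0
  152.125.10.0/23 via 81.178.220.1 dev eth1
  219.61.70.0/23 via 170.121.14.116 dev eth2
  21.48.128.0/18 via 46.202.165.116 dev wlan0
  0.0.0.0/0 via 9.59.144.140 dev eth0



Longest prefix match for 219.61.70.220:
  /9 114.128.0.0: no
  /23 152.125.10.0: no
  /23 219.61.70.0: MATCH
  /18 21.48.128.0: no
  /0 0.0.0.0: MATCH
Selected: next-hop 170.121.14.116 via eth2 (matched /23)


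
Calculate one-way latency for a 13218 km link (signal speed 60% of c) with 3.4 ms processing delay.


Speed = 0.6 * 3e5 km/s = 180000 km/s
Propagation delay = 13218 / 180000 = 0.0734 s = 73.4333 ms
Processing delay = 3.4 ms
Total one-way latency = 76.8333 ms


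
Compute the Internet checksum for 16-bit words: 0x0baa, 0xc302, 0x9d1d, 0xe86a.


Sum all words (with carry folding):
+ 0x0baa = 0x0baa
+ 0xc302 = 0xceac
+ 0x9d1d = 0x6bca
+ 0xe86a = 0x5435
One's complement: ~0x5435
Checksum = 0xabca


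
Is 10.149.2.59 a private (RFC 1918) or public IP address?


RFC 1918 private ranges:
  10.0.0.0/8 (10.0.0.0 - 10.255.255.255)
  172.16.0.0/12 (172.16.0.0 - 172.31.255.255)
  192.168.0.0/16 (192.168.0.0 - 192.168.255.255)
Private (in 10.0.0.0/8)


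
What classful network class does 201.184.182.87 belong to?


First octet: 201
Binary: 11001001
110xxxxx -> Class C (192-223)
Class C, default mask 255.255.255.0 (/24)


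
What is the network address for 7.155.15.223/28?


IP:   00000111.10011011.00001111.11011111
Mask: 11111111.11111111.11111111.11110000
AND operation:
Net:  00000111.10011011.00001111.11010000
Network: 7.155.15.208/28


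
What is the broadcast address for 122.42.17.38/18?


Network: 122.42.0.0/18
Host bits = 14
Set all host bits to 1:
Broadcast: 122.42.63.255


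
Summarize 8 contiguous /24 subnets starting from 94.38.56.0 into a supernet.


Original prefix: /24
Number of subnets: 8 = 2^3
New prefix = 24 - 3 = 21
Supernet: 94.38.56.0/21


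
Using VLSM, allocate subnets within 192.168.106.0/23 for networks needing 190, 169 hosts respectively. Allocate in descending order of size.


190 hosts -> /24 (254 usable): 192.168.106.0/24
169 hosts -> /24 (254 usable): 192.168.107.0/24
Allocation: 192.168.106.0/24 (190 hosts, 254 usable); 192.168.107.0/24 (169 hosts, 254 usable)


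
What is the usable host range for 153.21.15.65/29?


Network: 153.21.15.64
Broadcast: 153.21.15.71
First usable = network + 1
Last usable = broadcast - 1
Range: 153.21.15.65 to 153.21.15.70


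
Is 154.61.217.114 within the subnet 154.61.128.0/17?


Subnet network: 154.61.128.0
Test IP AND mask: 154.61.128.0
Yes, 154.61.217.114 is in 154.61.128.0/17


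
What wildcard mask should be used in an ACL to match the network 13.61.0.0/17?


Subnet mask: 255.255.128.0
Wildcard = 255.255.255.255 - subnet mask
255 - 255 = 0
255 - 255 = 0
255 - 128 = 127
255 - 0 = 255
Wildcard: 0.0.127.255


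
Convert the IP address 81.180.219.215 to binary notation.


81 = 01010001
180 = 10110100
219 = 11011011
215 = 11010111
Binary: 01010001.10110100.11011011.11010111


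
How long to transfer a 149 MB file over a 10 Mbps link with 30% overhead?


Effective throughput = 10 * (1 - 30/100) = 7 Mbps
File size in Mb = 149 * 8 = 1192 Mb
Time = 1192 / 7
Time = 170.2857 seconds


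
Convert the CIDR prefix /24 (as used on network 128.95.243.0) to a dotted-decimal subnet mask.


/24 means 24 network bits, 8 host bits
Binary: 11111111111111111111111100000000
Mask: 255.255.255.0


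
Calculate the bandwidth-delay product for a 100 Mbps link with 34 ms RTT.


BDP = bandwidth * RTT
= 100 Mbps * 34 ms
= 100 * 1e6 * 34 / 1000 bits
= 3400000 bits
= 425000 bytes
= 415.0391 KB
BDP = 3400000 bits (425000 bytes)


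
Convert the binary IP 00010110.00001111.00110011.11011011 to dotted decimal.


00010110 = 22
00001111 = 15
00110011 = 51
11011011 = 219
IP: 22.15.51.219


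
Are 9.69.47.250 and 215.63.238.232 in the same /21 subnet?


Mask: 255.255.248.0
9.69.47.250 AND mask = 9.69.40.0
215.63.238.232 AND mask = 215.63.232.0
No, different subnets (9.69.40.0 vs 215.63.232.0)


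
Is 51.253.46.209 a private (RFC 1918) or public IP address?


RFC 1918 private ranges:
  10.0.0.0/8 (10.0.0.0 - 10.255.255.255)
  172.16.0.0/12 (172.16.0.0 - 172.31.255.255)
  192.168.0.0/16 (192.168.0.0 - 192.168.255.255)
Public (not in any RFC 1918 range)


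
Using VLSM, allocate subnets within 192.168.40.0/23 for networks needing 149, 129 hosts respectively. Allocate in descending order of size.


149 hosts -> /24 (254 usable): 192.168.40.0/24
129 hosts -> /24 (254 usable): 192.168.41.0/24
Allocation: 192.168.40.0/24 (149 hosts, 254 usable); 192.168.41.0/24 (129 hosts, 254 usable)


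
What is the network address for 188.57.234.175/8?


IP:   10111100.00111001.11101010.10101111
Mask: 11111111.00000000.00000000.00000000
AND operation:
Net:  10111100.00000000.00000000.00000000
Network: 188.0.0.0/8


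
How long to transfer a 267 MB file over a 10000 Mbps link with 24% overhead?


Effective throughput = 10000 * (1 - 24/100) = 7600 Mbps
File size in Mb = 267 * 8 = 2136 Mb
Time = 2136 / 7600
Time = 0.2811 seconds


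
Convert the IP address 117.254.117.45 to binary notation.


117 = 01110101
254 = 11111110
117 = 01110101
45 = 00101101
Binary: 01110101.11111110.01110101.00101101


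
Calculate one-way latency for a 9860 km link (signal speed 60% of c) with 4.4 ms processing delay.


Speed = 0.6 * 3e5 km/s = 180000 km/s
Propagation delay = 9860 / 180000 = 0.0548 s = 54.7778 ms
Processing delay = 4.4 ms
Total one-way latency = 59.1778 ms


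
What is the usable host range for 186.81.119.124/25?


Network: 186.81.119.0
Broadcast: 186.81.119.127
First usable = network + 1
Last usable = broadcast - 1
Range: 186.81.119.1 to 186.81.119.126


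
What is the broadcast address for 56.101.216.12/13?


Network: 56.96.0.0/13
Host bits = 19
Set all host bits to 1:
Broadcast: 56.103.255.255


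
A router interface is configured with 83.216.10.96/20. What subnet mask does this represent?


/20 means 20 network bits, 12 host bits
Binary: 11111111111111111111000000000000
Mask: 255.255.240.0


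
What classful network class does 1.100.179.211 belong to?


First octet: 1
Binary: 00000001
0xxxxxxx -> Class A (1-126)
Class A, default mask 255.0.0.0 (/8)


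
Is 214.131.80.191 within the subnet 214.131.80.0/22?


Subnet network: 214.131.80.0
Test IP AND mask: 214.131.80.0
Yes, 214.131.80.191 is in 214.131.80.0/22


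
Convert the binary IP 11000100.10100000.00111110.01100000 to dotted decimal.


11000100 = 196
10100000 = 160
00111110 = 62
01100000 = 96
IP: 196.160.62.96


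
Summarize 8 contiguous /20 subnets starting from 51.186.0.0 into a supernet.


Original prefix: /20
Number of subnets: 8 = 2^3
New prefix = 20 - 3 = 17
Supernet: 51.186.0.0/17


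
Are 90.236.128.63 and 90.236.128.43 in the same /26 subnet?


Mask: 255.255.255.192
90.236.128.63 AND mask = 90.236.128.0
90.236.128.43 AND mask = 90.236.128.0
Yes, same subnet (90.236.128.0)


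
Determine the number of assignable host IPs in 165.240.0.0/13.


Host bits = 32 - 13 = 19
Total addresses = 2^19 = 524288
Usable = total - 2 (network and broadcast)
Usable hosts: 524286


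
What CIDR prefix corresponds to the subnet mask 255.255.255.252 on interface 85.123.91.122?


Binary: 11111111.11111111.11111111.11111100
Count leading 1s
Prefix: /30


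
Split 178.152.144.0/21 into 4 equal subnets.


New prefix = 21 + 2 = 23
Each subnet has 512 addresses
  178.152.144.0/23
  178.152.146.0/23
  178.152.148.0/23
  178.152.150.0/23
Subnets: 178.152.144.0/23, 178.152.146.0/23, 178.152.148.0/23, 178.152.150.0/23


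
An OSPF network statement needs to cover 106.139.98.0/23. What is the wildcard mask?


Subnet mask: 255.255.254.0
Wildcard = 255.255.255.255 - subnet mask
255 - 255 = 0
255 - 255 = 0
255 - 254 = 1
255 - 0 = 255
Wildcard: 0.0.1.255


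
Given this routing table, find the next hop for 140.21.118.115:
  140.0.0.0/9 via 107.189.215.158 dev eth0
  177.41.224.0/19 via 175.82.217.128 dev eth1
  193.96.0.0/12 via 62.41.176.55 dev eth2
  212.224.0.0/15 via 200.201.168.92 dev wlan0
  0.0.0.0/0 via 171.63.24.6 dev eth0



Longest prefix match for 140.21.118.115:
  /9 140.0.0.0: MATCH
  /19 177.41.224.0: no
  /12 193.96.0.0: no
  /15 212.224.0.0: no
  /0 0.0.0.0: MATCH
Selected: next-hop 107.189.215.158 via eth0 (matched /9)


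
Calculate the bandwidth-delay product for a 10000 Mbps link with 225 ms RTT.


BDP = bandwidth * RTT
= 10000 Mbps * 225 ms
= 10000 * 1e6 * 225 / 1000 bits
= 2250000000 bits
= 281250000 bytes
= 274658.2031 KB
BDP = 2250000000 bits (281250000 bytes)


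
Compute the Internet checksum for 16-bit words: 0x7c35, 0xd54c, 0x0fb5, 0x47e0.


Sum all words (with carry folding):
+ 0x7c35 = 0x7c35
+ 0xd54c = 0x5182
+ 0x0fb5 = 0x6137
+ 0x47e0 = 0xa917
One's complement: ~0xa917
Checksum = 0x56e8


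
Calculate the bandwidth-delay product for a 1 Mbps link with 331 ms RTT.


BDP = bandwidth * RTT
= 1 Mbps * 331 ms
= 1 * 1e6 * 331 / 1000 bits
= 331000 bits
= 41375 bytes
= 40.4053 KB
BDP = 331000 bits (41375 bytes)


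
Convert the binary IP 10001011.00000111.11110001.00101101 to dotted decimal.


10001011 = 139
00000111 = 7
11110001 = 241
00101101 = 45
IP: 139.7.241.45


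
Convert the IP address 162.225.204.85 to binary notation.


162 = 10100010
225 = 11100001
204 = 11001100
85 = 01010101
Binary: 10100010.11100001.11001100.01010101


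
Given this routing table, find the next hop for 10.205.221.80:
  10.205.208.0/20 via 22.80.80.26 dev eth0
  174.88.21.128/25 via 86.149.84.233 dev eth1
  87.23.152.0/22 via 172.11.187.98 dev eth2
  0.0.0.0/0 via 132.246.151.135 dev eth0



Longest prefix match for 10.205.221.80:
  /20 10.205.208.0: MATCH
  /25 174.88.21.128: no
  /22 87.23.152.0: no
  /0 0.0.0.0: MATCH
Selected: next-hop 22.80.80.26 via eth0 (matched /20)


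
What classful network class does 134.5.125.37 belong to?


First octet: 134
Binary: 10000110
10xxxxxx -> Class B (128-191)
Class B, default mask 255.255.0.0 (/16)


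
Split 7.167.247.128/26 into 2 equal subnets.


New prefix = 26 + 1 = 27
Each subnet has 32 addresses
  7.167.247.128/27
  7.167.247.160/27
Subnets: 7.167.247.128/27, 7.167.247.160/27


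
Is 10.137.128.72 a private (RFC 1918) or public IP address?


RFC 1918 private ranges:
  10.0.0.0/8 (10.0.0.0 - 10.255.255.255)
  172.16.0.0/12 (172.16.0.0 - 172.31.255.255)
  192.168.0.0/16 (192.168.0.0 - 192.168.255.255)
Private (in 10.0.0.0/8)


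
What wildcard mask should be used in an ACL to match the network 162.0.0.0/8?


Subnet mask: 255.0.0.0
Wildcard = 255.255.255.255 - subnet mask
255 - 255 = 0
255 - 0 = 255
255 - 0 = 255
255 - 0 = 255
Wildcard: 0.255.255.255


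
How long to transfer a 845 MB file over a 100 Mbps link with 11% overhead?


Effective throughput = 100 * (1 - 11/100) = 89 Mbps
File size in Mb = 845 * 8 = 6760 Mb
Time = 6760 / 89
Time = 75.9551 seconds


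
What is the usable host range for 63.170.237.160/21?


Network: 63.170.232.0
Broadcast: 63.170.239.255
First usable = network + 1
Last usable = broadcast - 1
Range: 63.170.232.1 to 63.170.239.254


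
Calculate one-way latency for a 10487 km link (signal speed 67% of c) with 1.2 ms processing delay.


Speed = 0.67 * 3e5 km/s = 201000 km/s
Propagation delay = 10487 / 201000 = 0.0522 s = 52.1741 ms
Processing delay = 1.2 ms
Total one-way latency = 53.3741 ms


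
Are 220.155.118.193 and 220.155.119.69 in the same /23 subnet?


Mask: 255.255.254.0
220.155.118.193 AND mask = 220.155.118.0
220.155.119.69 AND mask = 220.155.118.0
Yes, same subnet (220.155.118.0)


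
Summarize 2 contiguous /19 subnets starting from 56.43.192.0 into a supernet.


Original prefix: /19
Number of subnets: 2 = 2^1
New prefix = 19 - 1 = 18
Supernet: 56.43.192.0/18


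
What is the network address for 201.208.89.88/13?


IP:   11001001.11010000.01011001.01011000
Mask: 11111111.11111000.00000000.00000000
AND operation:
Net:  11001001.11010000.00000000.00000000
Network: 201.208.0.0/13


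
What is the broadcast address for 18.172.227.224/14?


Network: 18.172.0.0/14
Host bits = 18
Set all host bits to 1:
Broadcast: 18.175.255.255


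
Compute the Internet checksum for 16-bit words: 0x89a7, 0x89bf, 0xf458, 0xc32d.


Sum all words (with carry folding):
+ 0x89a7 = 0x89a7
+ 0x89bf = 0x1367
+ 0xf458 = 0x07c0
+ 0xc32d = 0xcaed
One's complement: ~0xcaed
Checksum = 0x3512


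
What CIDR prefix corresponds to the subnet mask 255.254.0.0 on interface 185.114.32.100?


Binary: 11111111.11111110.00000000.00000000
Count leading 1s
Prefix: /15


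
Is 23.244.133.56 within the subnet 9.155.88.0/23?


Subnet network: 9.155.88.0
Test IP AND mask: 23.244.132.0
No, 23.244.133.56 is not in 9.155.88.0/23


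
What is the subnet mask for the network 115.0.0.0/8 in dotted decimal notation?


/8 means 8 network bits, 24 host bits
Binary: 11111111000000000000000000000000
Mask: 255.0.0.0


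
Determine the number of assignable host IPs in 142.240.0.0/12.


Host bits = 32 - 12 = 20
Total addresses = 2^20 = 1048576
Usable = total - 2 (network and broadcast)
Usable hosts: 1048574


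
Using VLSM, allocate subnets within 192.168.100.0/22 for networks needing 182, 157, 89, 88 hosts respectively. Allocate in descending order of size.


182 hosts -> /24 (254 usable): 192.168.100.0/24
157 hosts -> /24 (254 usable): 192.168.101.0/24
89 hosts -> /25 (126 usable): 192.168.102.0/25
88 hosts -> /25 (126 usable): 192.168.102.128/25
Allocation: 192.168.100.0/24 (182 hosts, 254 usable); 192.168.101.0/24 (157 hosts, 254 usable); 192.168.102.0/25 (89 hosts, 126 usable); 192.168.102.128/25 (88 hosts, 126 usable)


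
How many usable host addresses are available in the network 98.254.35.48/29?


Host bits = 32 - 29 = 3
Total addresses = 2^3 = 8
Usable = total - 2 (network and broadcast)
Usable hosts: 6


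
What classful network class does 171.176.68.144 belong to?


First octet: 171
Binary: 10101011
10xxxxxx -> Class B (128-191)
Class B, default mask 255.255.0.0 (/16)


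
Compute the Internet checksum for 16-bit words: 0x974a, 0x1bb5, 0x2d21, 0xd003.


Sum all words (with carry folding):
+ 0x974a = 0x974a
+ 0x1bb5 = 0xb2ff
+ 0x2d21 = 0xe020
+ 0xd003 = 0xb024
One's complement: ~0xb024
Checksum = 0x4fdb
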